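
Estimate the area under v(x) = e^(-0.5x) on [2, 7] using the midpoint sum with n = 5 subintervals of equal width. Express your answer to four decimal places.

0.6684

Δx = (7 − 2)/5 = 1.
Midpoints: 2.5, 3.5, 4.5, 5.5, 6.5.
v(2.5) ≈ 0.2865, v(3.5) ≈ 0.1738, v(4.5) ≈ 0.1054, v(5.5) ≈ 0.0639, v(6.5) ≈ 0.0388.
Sum = Δx · [v(2.5) + v(3.5) + v(4.5) + v(5.5) + v(6.5)].
Sum ≈ 0.6684.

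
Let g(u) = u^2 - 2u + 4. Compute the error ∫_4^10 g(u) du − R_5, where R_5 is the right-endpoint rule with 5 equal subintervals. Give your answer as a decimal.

Exact integral: ∫_4^10 g(u) du = 252.
R_5 = 296.64.
Error = 252 − 296.64 = -44.64.

-44.64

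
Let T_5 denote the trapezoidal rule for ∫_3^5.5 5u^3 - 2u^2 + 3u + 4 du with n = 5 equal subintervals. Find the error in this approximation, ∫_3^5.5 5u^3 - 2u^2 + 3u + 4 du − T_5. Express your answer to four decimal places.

Exact integral: ∫_3^5.5 f(u) du ≈ 991.536458.
T_5 = 997.96875.
Error ≈ 991.536458 − 997.96875 ≈ -6.4323.

-6.4323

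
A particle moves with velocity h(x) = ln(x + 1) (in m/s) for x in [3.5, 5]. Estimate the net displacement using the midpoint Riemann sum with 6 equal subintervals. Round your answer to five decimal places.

Δx = (5 − 3.5)/6 = 0.25.
Midpoints: 3.625, 3.875, 4.125, 4.375, 4.625, 4.875.
h(3.625) ≈ 1.53148, h(3.875) ≈ 1.58412, h(4.125) ≈ 1.63413, h(4.375) ≈ 1.68176, h(4.625) ≈ 1.72722, h(4.875) ≈ 1.77071.
Sum = Δx · [h(3.625) + h(3.875) + h(4.125) + ...].
Sum ≈ 2.48235.

2.48235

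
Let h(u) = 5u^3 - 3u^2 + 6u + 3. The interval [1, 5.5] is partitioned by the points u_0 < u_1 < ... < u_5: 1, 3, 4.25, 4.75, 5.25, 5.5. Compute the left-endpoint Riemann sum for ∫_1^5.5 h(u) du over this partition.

Subinterval widths: 2, 1.25, 0.5, 0.5, 0.25.
Left endpoints: 1, 3, 4.25, 4.75, 5.25.
h(1) = 11, h(3) = 129, h(4.25) = 358.140625, h(4.75) = 499.671875, h(5.25) = 675.328125.
Sum = Σ Δu_i · h(u_i).
Sum = 780.98828125.

780.98828125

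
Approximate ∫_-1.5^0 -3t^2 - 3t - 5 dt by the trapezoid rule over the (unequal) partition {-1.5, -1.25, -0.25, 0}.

-8.015625

Subinterval widths: 0.25, 1, 0.25.
f(-1.5) = -7.25, f(-1.25) = -5.9375, f(-0.25) = -4.4375, f(0) = -5.
On each subinterval the trapezoid contributes (Δt_i/2)·[f(t_{i-1}) + f(t_i)].
Sum = -8.015625.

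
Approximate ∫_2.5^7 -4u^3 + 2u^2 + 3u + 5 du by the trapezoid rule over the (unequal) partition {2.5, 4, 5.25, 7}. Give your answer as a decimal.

Subinterval widths: 1.5, 1.25, 1.75.
f(2.5) = -37.5, f(4) = -207, f(5.25) = -502.9375, f(7) = -1248.
On each subinterval the trapezoid contributes (Δu_i/2)·[f(u_{i-1}) + f(u_i)].
Sum = -2159.15625.

-2159.15625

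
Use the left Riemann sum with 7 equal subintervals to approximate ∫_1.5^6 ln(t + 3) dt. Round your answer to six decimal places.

8.280054

Δt = (6 − 1.5)/7 = 9/14.
Left endpoints: 1.5, 15/7, 39/14, 24/7, 57/14, 33/7, 75/14.
f(1.5) ≈ 1.504077, f(15/7) ≈ 1.637609, f(39/14) ≈ 1.755392, f(24/7) ≈ 1.860752, f(57/14) ≈ 1.956063, f(33/7) ≈ 2.043074, f(75/14) ≈ 2.123117.
Sum = Δt · [f(1.5) + f(15/7) + f(39/14) + ...].
Sum ≈ 8.280054.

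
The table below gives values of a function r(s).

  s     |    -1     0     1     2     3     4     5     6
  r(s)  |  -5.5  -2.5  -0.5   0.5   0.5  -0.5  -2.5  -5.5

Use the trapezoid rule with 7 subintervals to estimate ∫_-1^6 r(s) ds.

Δs = 1.
T_7 = (1/2)·[(-5.5) + 2·(-2.5) + 2·(-0.5) + 2·0.5 + 2·0.5 + 2·(-0.5) + 2·(-2.5) + (-5.5)] = -10.5.

-10.5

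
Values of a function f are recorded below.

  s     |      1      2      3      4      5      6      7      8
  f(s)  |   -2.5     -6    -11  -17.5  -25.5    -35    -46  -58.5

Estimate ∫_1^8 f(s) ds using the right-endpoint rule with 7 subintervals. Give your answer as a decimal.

Δs = 1.
Sum = 1·[(-6) + (-11) + (-17.5) + (-25.5) + (-35) + (-46) + (-58.5)] = -199.5.

-199.5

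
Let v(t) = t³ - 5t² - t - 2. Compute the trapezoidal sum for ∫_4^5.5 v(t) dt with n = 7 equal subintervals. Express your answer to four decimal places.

Δt = (5.5 − 4)/7 = 3/14.
v(4) = -22, v(59/14) = -55343/2744, v(31/7) = -6049/343, v(65/14) = -39353/2744, v(34/7) = -3508/343, v(71/14) = -14363/2744, v(37/7) = 239/343, v(5.5) = 7.625.
T_7 = (Δt/2)·[v(t_0) + 2v(t_1) + ... + 2v(t_{6}) + v(t_7)].
Sum ≈ -15.8782.

-15.8782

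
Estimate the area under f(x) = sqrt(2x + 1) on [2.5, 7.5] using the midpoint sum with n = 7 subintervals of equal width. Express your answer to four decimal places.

16.4377

Δx = (7.5 − 2.5)/7 = 5/7.
Midpoints: 20/7, 25/7, 30/7, 5, 40/7, 45/7, 50/7.
f(20/7) ≈ 2.5912, f(25/7) ≈ 2.8536, f(30/7) ≈ 3.0938, f(5) ≈ 3.3166, f(40/7) ≈ 3.5254, f(45/7) ≈ 3.7225, f(50/7) ≈ 3.9097.
Sum = Δx · [f(20/7) + f(25/7) + f(30/7) + ...].
Sum ≈ 16.4377.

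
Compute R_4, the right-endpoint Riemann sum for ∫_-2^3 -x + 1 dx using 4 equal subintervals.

-0.625

Δx = (3 − (-2))/4 = 1.25.
Right endpoints: -0.75, 0.5, 1.75, 3.
f(-0.75) = 1.75, f(0.5) = 0.5, f(1.75) = -0.75, f(3) = -2.
Sum = Δx · [f(-0.75) + f(0.5) + f(1.75) + f(3)].
Sum = -0.625.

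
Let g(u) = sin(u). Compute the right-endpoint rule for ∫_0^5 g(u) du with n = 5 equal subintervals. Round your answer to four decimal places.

Δu = (5 − 0)/5 = 1.
Right endpoints: 1, 2, 3, 4, 5.
g(1) ≈ 0.8415, g(2) ≈ 0.9093, g(3) ≈ 0.1411, g(4) ≈ -0.7568, g(5) ≈ -0.9589.
Sum = Δu · [g(1) + g(2) + g(3) + g(4) + g(5)].
Sum ≈ 0.1762.

0.1762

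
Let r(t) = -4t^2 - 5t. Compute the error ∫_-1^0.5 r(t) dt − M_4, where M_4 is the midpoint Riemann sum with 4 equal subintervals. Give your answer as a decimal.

Exact integral: ∫_-1^0.5 r(t) dt = 0.375.
M_4 = 0.4453125.
Error = 0.375 − 0.4453125 = -0.0703125.

-0.0703125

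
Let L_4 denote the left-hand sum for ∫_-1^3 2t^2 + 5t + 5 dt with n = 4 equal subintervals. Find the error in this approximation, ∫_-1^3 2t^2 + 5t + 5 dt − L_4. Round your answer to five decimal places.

16.66667

Exact integral: ∫_-1^3 f(t) dt ≈ 58.6666667.
L_4 = 42.
Error ≈ 58.6666667 − 42 ≈ 16.66667.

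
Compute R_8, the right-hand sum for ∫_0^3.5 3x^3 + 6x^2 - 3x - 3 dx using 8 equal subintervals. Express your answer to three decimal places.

213.768

Δx = (3.5 − 0)/8 = 0.4375.
Right endpoints: 0.4375, 0.875, 1.3125, 1.75, 2.1875, 2.625, 3.0625, 3.5.
f(0.4375) = -11931/4096, f(0.875) = 501/512, f(1.3125) = 41703/4096, f(1.75) = 26.203125, f(2.1875) = 207057/4096, f(2.625) = 43383/512, f(3.0625) = 533523/4096, f(3.5) = 188.625.
Sum = Δx · [f(0.4375) + f(0.875) + f(1.3125) + ...].
Sum ≈ 213.768.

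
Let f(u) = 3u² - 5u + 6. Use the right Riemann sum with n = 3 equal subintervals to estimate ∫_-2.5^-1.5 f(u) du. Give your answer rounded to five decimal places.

Δu = (-1.5 − (-2.5))/3 = 1/3.
Right endpoints: -13/6, -11/6, -1.5.
f(-13/6) = 371/12, f(-11/6) = 25.25, f(-1.5) = 20.25.
Sum = Δu · [f(-13/6) + f(-11/6) + f(-1.5)].
Sum ≈ 25.47222.

25.47222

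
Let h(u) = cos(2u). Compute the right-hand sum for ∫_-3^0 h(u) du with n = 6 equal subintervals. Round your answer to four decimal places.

-0.1179

Δu = (0 − (-3))/6 = 0.5.
Right endpoints: -2.5, -2, -1.5, -1, -0.5, 0.
h(-2.5) ≈ 0.2837, h(-2) ≈ -0.6536, h(-1.5) ≈ -0.9900, h(-1) ≈ -0.4161, h(-0.5) ≈ 0.5403, h(0) ≈ 1.0000.
Sum = Δu · [h(-2.5) + h(-2) + h(-1.5) + ...].
Sum ≈ -0.1179.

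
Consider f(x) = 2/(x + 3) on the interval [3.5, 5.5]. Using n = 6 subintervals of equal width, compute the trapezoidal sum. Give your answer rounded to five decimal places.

Δx = (5.5 − 3.5)/6 = 1/3.
f(3.5) = 4/13, f(23/6) = 12/41, f(25/6) = 12/43, f(4.5) = 4/15, f(29/6) = 12/47, f(31/6) = 12/49, f(5.5) = 4/17.
T_6 = (Δx/2)·[f(x_0) + 2f(x_1) + ... + 2f(x_{5}) + f(x_6)].
Sum ≈ 0.53671.

0.53671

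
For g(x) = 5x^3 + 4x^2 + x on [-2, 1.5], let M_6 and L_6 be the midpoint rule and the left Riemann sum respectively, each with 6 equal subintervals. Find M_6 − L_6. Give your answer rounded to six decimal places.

M_6 ≈ 0.59497975.
L_6 ≈ -14.89829282.
M_6 − L_6 ≈ 15.493273.

15.493273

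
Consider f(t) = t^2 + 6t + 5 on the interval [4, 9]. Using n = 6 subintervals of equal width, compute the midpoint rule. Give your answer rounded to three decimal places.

441.377

Δt = (9 − 4)/6 = 5/6.
Midpoints: 53/12, 5.25, 73/12, 83/12, 7.75, 103/12.
f(53/12) = 7345/144, f(5.25) = 64.0625, f(73/12) = 11305/144, f(83/12) = 13585/144, f(7.75) = 111.5625, f(103/12) = 18745/144.
Sum = Δt · [f(53/12) + f(5.25) + f(73/12) + ...].
Sum ≈ 441.377.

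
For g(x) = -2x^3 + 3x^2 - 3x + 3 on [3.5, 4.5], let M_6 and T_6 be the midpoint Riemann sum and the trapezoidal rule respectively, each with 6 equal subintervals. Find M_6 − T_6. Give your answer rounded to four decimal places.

0.1458

M_6 ≈ -90.701389.
T_6 ≈ -90.847222.
M_6 − T_6 ≈ 0.1458.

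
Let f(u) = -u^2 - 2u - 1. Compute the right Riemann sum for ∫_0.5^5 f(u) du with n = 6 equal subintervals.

-83.953125

Δu = (5 − 0.5)/6 = 0.75.
Right endpoints: 1.25, 2, 2.75, 3.5, 4.25, 5.
f(1.25) = -5.0625, f(2) = -9, f(2.75) = -14.0625, f(3.5) = -20.25, f(4.25) = -27.5625, f(5) = -36.
Sum = Δu · [f(1.25) + f(2) + f(2.75) + ...].
Sum = -83.953125.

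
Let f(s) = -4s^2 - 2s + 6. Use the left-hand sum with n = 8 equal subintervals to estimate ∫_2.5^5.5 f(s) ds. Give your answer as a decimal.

-188.15625

Δs = (5.5 − 2.5)/8 = 0.375.
Left endpoints: 2.5, 2.875, 3.25, 3.625, 4, 4.375, 4.75, 5.125.
f(2.5) = -24, f(2.875) = -32.8125, f(3.25) = -42.75, f(3.625) = -53.8125, f(4) = -66, f(4.375) = -79.3125, f(4.75) = -93.75, f(5.125) = -109.3125.
Sum = Δs · [f(2.5) + f(2.875) + f(3.25) + ...].
Sum = -188.15625.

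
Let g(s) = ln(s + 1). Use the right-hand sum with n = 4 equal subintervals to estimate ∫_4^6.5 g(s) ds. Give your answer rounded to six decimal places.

4.689123

Δs = (6.5 − 4)/4 = 0.625.
Right endpoints: 4.625, 5.25, 5.875, 6.5.
g(4.625) ≈ 1.727221, g(5.25) ≈ 1.832581, g(5.875) ≈ 1.927892, g(6.5) ≈ 2.014903.
Sum = Δs · [g(4.625) + g(5.25) + g(5.875) + g(6.5)].
Sum ≈ 4.689123.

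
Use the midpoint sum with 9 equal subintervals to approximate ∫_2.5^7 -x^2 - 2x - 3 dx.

-165.28125

Δx = (7 − 2.5)/9 = 0.5.
Midpoints: 2.75, 3.25, 3.75, 4.25, 4.75, 5.25, 5.75, 6.25, 6.75.
f(2.75) = -16.0625, f(3.25) = -20.0625, f(3.75) = -24.5625, f(4.25) = -29.5625, f(4.75) = -35.0625, f(5.25) = -41.0625, f(5.75) = -47.5625, f(6.25) = -54.5625, f(6.75) = -62.0625.
Sum = Δx · [f(2.75) + f(3.25) + f(3.75) + ...].
Sum = -165.28125.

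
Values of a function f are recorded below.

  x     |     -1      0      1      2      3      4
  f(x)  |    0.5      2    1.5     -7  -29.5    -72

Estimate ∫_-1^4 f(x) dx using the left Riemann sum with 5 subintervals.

-32.5

Δx = 1.
Sum = 1·[0.5 + 2 + 1.5 + (-7) + (-29.5)] = -32.5.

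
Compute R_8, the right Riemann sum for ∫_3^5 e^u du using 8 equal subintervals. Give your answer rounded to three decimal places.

Δu = (5 − 3)/8 = 0.25.
Right endpoints: 3.25, 3.5, 3.75, 4, 4.25, 4.5, 4.75, 5.
f(3.25) ≈ 25.790, f(3.5) ≈ 33.115, f(3.75) ≈ 42.521, f(4) ≈ 54.598, f(4.25) ≈ 70.105, f(4.5) ≈ 90.017, f(4.75) ≈ 115.584, f(5) ≈ 148.413.
Sum = Δu · [f(3.25) + f(3.5) + f(3.75) + ...].
Sum ≈ 145.036.

145.036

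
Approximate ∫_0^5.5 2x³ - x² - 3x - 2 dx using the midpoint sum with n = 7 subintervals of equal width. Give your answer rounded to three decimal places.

Δx = (5.5 − 0)/7 = 11/14.
Midpoints: 11/28, 33/28, 55/28, 2.75, 99/28, 121/28, 143/28.
f(11/28) = -35251/10976, f(33/28) = -40069/10976, f(55/28) = 37393/10976, f(2.75) = 23.78125, f(99/28) = 694709/10976, f(121/28) = 1402339/10976, f(143/28) = 2447801/10976.
Sum = Δx · [f(11/28) + f(33/28) + f(55/28) + ...].
Sum ≈ 341.312.

341.312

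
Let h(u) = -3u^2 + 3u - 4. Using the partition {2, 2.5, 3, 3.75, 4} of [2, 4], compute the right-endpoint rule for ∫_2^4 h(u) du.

-54.828125

Subinterval widths: 0.5, 0.5, 0.75, 0.25.
Right endpoints: 2.5, 3, 3.75, 4.
h(2.5) = -15.25, h(3) = -22, h(3.75) = -34.9375, h(4) = -40.
Sum = Σ Δu_i · h(u_i).
Sum = -54.828125.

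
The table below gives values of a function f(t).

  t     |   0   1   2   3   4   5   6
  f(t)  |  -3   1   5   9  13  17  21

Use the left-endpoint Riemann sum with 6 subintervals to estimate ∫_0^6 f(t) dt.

42

Δt = 1.
Sum = 1·[(-3) + 1 + 5 + 9 + 13 + 17] = 42.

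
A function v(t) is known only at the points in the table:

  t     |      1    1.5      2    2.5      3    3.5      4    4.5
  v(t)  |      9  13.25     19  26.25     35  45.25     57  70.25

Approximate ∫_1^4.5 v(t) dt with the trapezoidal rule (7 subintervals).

117.6875

Δt = 0.5.
T_7 = (0.5/2)·[9 + 2·13.25 + 2·19 + 2·26.25 + 2·35 + 2·45.25 + 2·57 + 70.25] = 117.6875.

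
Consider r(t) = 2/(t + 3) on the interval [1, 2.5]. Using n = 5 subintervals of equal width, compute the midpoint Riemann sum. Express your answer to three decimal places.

Δt = (2.5 − 1)/5 = 0.3.
Midpoints: 1.15, 1.45, 1.75, 2.05, 2.35.
r(1.15) = 40/83, r(1.45) = 40/89, r(1.75) = 8/19, r(2.05) = 40/101, r(2.35) = 40/107.
Sum = Δt · [r(1.15) + r(1.45) + r(1.75) + r(2.05) + r(2.35)].
Sum ≈ 0.637.

0.637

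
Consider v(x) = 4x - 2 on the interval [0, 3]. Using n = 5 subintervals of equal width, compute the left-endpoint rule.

Δx = (3 − 0)/5 = 0.6.
Left endpoints: 0, 0.6, 1.2, 1.8, 2.4.
v(0) = -2, v(0.6) = 0.4, v(1.2) = 2.8, v(1.8) = 5.2, v(2.4) = 7.6.
Sum = Δx · [v(0) + v(0.6) + v(1.2) + v(1.8) + v(2.4)].
Sum = 8.4.

8.4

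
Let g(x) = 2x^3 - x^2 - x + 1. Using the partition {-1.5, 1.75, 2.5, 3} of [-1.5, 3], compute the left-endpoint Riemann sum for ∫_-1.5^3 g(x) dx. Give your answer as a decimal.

-4.1953125

Subinterval widths: 3.25, 0.75, 0.5.
Left endpoints: -1.5, 1.75, 2.5.
g(-1.5) = -6.5, g(1.75) = 6.90625, g(2.5) = 23.5.
Sum = Σ Δx_i · g(x_i).
Sum = -4.1953125.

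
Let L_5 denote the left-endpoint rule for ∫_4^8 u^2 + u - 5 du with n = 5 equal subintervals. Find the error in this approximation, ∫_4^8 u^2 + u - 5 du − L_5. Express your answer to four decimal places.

Exact integral: ∫_4^8 f(u) du ≈ 153.333333.
L_5 = 132.96.
Error ≈ 153.333333 − 132.96 ≈ 20.3733.

20.3733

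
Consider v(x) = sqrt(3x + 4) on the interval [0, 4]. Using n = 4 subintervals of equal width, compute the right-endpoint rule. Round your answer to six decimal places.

13.413580

Δx = (4 − 0)/4 = 1.
Right endpoints: 1, 2, 3, 4.
v(1) ≈ 2.645751, v(2) ≈ 3.162278, v(3) ≈ 3.605551, v(4) ≈ 4.000000.
Sum = Δx · [v(1) + v(2) + v(3) + v(4)].
Sum ≈ 13.413580.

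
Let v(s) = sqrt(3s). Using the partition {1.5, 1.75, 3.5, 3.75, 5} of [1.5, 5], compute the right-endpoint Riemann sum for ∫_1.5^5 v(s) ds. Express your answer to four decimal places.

Subinterval widths: 0.25, 1.75, 0.25, 1.25.
Right endpoints: 1.75, 3.5, 3.75, 5.
v(1.75) ≈ 2.2913, v(3.5) ≈ 3.2404, v(3.75) ≈ 3.3541, v(5) ≈ 3.8730.
Sum = Σ Δs_i · v(s_i).
Sum ≈ 11.9232.

11.9232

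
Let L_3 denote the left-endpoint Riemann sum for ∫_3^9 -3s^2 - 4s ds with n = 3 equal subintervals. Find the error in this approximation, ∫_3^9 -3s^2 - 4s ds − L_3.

-228

Exact integral: ∫_3^9 f(s) ds = -846.
L_3 = -618.
Error = -846 − (-618) = -228.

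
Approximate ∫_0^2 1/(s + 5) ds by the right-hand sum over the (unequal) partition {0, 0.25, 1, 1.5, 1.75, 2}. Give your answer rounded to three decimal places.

Subinterval widths: 0.25, 0.75, 0.5, 0.25, 0.25.
Right endpoints: 0.25, 1, 1.5, 1.75, 2.
f(0.25) = 4/21, f(1) = 1/6, f(1.5) = 2/13, f(1.75) = 4/27, f(2) = 1/7.
Sum = Σ Δs_i · f(s_i).
Sum ≈ 0.322.

0.322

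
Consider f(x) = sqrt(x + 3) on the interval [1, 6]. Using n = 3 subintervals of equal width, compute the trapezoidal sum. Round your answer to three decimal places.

Δx = (6 − 1)/3 = 5/3.
f(1) ≈ 2.000, f(8/3) ≈ 2.380, f(13/3) ≈ 2.708, f(6) ≈ 3.000.
T_3 = (Δx/2)·[f(x_0) + 2f(x_1) + 2f(x_2) + f(x_3)].
Sum ≈ 12.647.

12.647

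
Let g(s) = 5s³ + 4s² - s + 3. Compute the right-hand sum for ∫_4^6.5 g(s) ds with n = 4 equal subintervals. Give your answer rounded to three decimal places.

2561.138

Δs = (6.5 − 4)/4 = 0.625.
Right endpoints: 4.625, 5.25, 5.875, 6.5.
g(4.625) = 296241/512, g(5.25) = 831.515625, g(5.875) = 588331/512, g(6.5) = 1538.625.
Sum = Δs · [g(4.625) + g(5.25) + g(5.875) + g(6.5)].
Sum ≈ 2561.138.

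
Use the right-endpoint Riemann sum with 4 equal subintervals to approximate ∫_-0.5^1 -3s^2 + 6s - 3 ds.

Δs = (1 − (-0.5))/4 = 0.375.
Right endpoints: -0.125, 0.25, 0.625, 1.
f(-0.125) = -3.796875, f(0.25) = -1.6875, f(0.625) = -0.421875, f(1) = 0.
Sum = Δs · [f(-0.125) + f(0.25) + f(0.625) + f(1)].
Sum = -2.21484375.

-2.21484375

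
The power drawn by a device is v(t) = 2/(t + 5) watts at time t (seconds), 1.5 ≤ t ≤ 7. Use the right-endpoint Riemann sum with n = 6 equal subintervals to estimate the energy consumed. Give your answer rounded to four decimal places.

Δt = (7 − 1.5)/6 = 11/12.
Right endpoints: 29/12, 10/3, 4.25, 31/6, 73/12, 7.
v(29/12) = 24/89, v(10/3) = 0.24, v(4.25) = 8/37, v(31/6) = 12/61, v(73/12) = 24/133, v(7) = 1/6.
Sum = Δt · [v(29/12) + v(10/3) + v(4.25) + ...].
Sum ≈ 1.1639.

1.1639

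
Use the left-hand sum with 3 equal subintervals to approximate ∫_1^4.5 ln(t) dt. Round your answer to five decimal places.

Δt = (4.5 − 1)/3 = 7/6.
Left endpoints: 1, 13/6, 10/3.
f(1) ≈ 0.00000, f(13/6) ≈ 0.77319, f(10/3) ≈ 1.20397.
Sum = Δt · [f(1) + f(13/6) + f(10/3)].
Sum ≈ 2.30669.

2.30669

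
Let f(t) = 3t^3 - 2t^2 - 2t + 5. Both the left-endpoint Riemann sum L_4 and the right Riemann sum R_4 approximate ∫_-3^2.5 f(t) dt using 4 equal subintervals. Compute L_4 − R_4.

L_4 ≈ -121.11816.
R_4 ≈ 47.14746.
L_4 − R_4 = -168.265625.

-168.265625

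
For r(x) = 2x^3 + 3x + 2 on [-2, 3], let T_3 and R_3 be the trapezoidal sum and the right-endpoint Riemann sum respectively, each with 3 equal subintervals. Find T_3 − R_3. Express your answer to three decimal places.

-70.833

T_3 ≈ 56.94444.
R_3 ≈ 127.77778.
T_3 − R_3 ≈ -70.833.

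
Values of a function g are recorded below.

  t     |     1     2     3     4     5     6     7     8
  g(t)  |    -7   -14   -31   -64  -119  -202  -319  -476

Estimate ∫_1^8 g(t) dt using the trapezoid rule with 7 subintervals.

Δt = 1.
T_7 = (1/2)·[(-7) + 2·(-14) + 2·(-31) + 2·(-64) + 2·(-119) + 2·(-202) + 2·(-319) + (-476)] = -990.5.

-990.5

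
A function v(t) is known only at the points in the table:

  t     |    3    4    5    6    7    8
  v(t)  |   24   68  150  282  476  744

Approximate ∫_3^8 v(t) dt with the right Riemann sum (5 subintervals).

1720

Δt = 1.
Sum = 1·[68 + 150 + 282 + 476 + 744] = 1720.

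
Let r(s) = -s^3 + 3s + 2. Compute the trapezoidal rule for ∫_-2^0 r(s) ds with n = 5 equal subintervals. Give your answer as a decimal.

2.16

Δs = (0 − (-2))/5 = 0.4.
r(-2) = 4, r(-1.6) = 1.296, r(-1.2) = 0.128, r(-0.8) = 0.112, r(-0.4) = 0.864, r(0) = 2.
T_5 = (Δs/2)·[r(s_0) + 2r(s_1) + ... + 2r(s_{4}) + r(s_5)].
Sum = 2.16.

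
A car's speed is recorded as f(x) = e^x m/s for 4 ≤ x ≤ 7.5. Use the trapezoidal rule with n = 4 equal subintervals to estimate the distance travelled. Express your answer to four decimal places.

1863.9156

Δx = (7.5 − 4)/4 = 0.875.
f(4) ≈ 54.5982, f(4.875) ≈ 130.9742, f(5.75) ≈ 314.1907, f(6.625) ≈ 753.7042, f(7.5) ≈ 1808.0424.
T_4 = (Δx/2)·[f(x_0) + 2f(x_1) + 2f(x_2) + 2f(x_3) + f(x_4)].
Sum ≈ 1863.9156.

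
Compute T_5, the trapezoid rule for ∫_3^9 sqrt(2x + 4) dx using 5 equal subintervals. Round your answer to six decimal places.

Δx = (9 − 3)/5 = 1.2.
f(3) ≈ 3.162278, f(4.2) ≈ 3.521363, f(5.4) ≈ 3.847077, f(6.6) ≈ 4.147288, f(7.8) ≈ 4.427189, f(9) ≈ 4.690416.
T_5 = (Δx/2)·[f(x_0) + 2f(x_1) + ... + 2f(x_{4}) + f(x_5)].
Sum ≈ 23.843117.

23.843117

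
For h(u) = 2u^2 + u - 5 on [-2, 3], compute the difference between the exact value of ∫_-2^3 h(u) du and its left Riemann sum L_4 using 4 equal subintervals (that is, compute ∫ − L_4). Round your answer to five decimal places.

Exact integral: ∫_-2^3 h(u) du ≈ 0.8333333.
L_4 = -5.9375.
Error ≈ 0.8333333 − (-5.9375) ≈ 6.77083.

6.77083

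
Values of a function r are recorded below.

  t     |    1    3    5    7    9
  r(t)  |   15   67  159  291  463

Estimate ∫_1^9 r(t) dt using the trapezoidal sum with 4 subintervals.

1512

Δt = 2.
T_4 = (2/2)·[15 + 2·67 + 2·159 + 2·291 + 463] = 1512.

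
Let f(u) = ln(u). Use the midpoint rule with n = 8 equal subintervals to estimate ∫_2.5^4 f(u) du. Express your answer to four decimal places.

Δu = (4 − 2.5)/8 = 0.1875.
Midpoints: 2.59375, 2.78125, 2.96875, 3.15625, 3.34375, 3.53125, 3.71875, 3.90625.
f(2.59375) ≈ 0.9531, f(2.78125) ≈ 1.0229, f(2.96875) ≈ 1.0881, f(3.15625) ≈ 1.1494, f(3.34375) ≈ 1.2071, f(3.53125) ≈ 1.2617, f(3.71875) ≈ 1.3134, f(3.90625) ≈ 1.3626.
Sum = Δu · [f(2.59375) + f(2.78125) + f(2.96875) + ...].
Sum ≈ 1.7547.

1.7547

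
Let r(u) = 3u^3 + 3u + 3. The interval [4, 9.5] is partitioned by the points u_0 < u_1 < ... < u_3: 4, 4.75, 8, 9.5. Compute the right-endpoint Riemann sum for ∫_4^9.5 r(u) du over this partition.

Subinterval widths: 0.75, 3.25, 1.5.
Right endpoints: 4.75, 8, 9.5.
r(4.75) = 338.765625, r(8) = 1563, r(9.5) = 2603.625.
Sum = Σ Δu_i · r(u_i).
Sum = 9239.26171875.

9239.26171875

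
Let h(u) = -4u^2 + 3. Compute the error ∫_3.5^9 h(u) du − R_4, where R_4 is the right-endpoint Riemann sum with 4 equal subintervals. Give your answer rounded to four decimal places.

195.9948

Exact integral: ∫_3.5^9 h(u) du ≈ -898.333333.
R_4 = -1094.328125.
Error ≈ -898.333333 − (-1094.328125) ≈ 195.9948.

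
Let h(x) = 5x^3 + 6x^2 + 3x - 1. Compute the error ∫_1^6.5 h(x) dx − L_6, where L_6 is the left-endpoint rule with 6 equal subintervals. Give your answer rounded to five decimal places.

700.10894

Exact integral: ∫_1^6.5 h(x) dx = 2833.703125.
L_6 ≈ 2133.5941840.
Error ≈ 2833.703125 − 2133.5941840 ≈ 700.10894.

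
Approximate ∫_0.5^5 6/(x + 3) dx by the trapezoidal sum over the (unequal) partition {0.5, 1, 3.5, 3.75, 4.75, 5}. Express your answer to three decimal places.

Subinterval widths: 0.5, 2.5, 0.25, 1, 0.25.
f(0.5) = 12/7, f(1) = 1.5, f(3.5) = 12/13, f(3.75) = 8/9, f(4.75) = 24/31, f(5) = 0.75.
On each subinterval the trapezoid contributes (Δx_i/2)·[f(x_{i-1}) + f(x_i)].
Sum ≈ 5.081.

5.081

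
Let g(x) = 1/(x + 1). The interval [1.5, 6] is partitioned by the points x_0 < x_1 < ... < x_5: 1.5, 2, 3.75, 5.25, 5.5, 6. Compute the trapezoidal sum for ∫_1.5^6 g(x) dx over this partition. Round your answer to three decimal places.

Subinterval widths: 0.5, 1.75, 1.5, 0.25, 0.5.
g(1.5) = 0.4, g(2) = 1/3, g(3.75) = 4/19, g(5.25) = 0.16, g(5.5) = 2/13, g(6) = 1/7.
On each subinterval the trapezoid contributes (Δx_i/2)·[g(x_{i-1}) + g(x_i)].
Sum ≈ 1.051.

1.051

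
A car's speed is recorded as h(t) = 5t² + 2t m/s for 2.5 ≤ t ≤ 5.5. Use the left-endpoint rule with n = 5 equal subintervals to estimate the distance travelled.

Δt = (5.5 − 2.5)/5 = 0.6.
Left endpoints: 2.5, 3.1, 3.7, 4.3, 4.9.
h(2.5) = 36.25, h(3.1) = 54.25, h(3.7) = 75.85, h(4.3) = 101.05, h(4.9) = 129.85.
Sum = Δt · [h(2.5) + h(3.1) + h(3.7) + h(4.3) + h(4.9)].
Sum = 238.35.

238.35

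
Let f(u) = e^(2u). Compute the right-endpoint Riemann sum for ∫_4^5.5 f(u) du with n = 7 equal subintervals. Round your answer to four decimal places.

Δu = (5.5 − 4)/7 = 3/14.
Right endpoints: 59/14, 31/7, 65/14, 34/7, 71/14, 37/7, 5.5.
f(59/14) ≈ 4575.9583, f(31/7) ≈ 7024.3844, f(65/14) ≈ 10782.8726, f(34/7) ≈ 16552.3889, f(71/14) ≈ 25408.9599, f(37/7) ≈ 39004.3544, f(5.5) ≈ 59874.1417.
Sum = Δu · [f(59/14) + f(31/7) + f(65/14) + ...].
Sum ≈ 34976.3701.

34976.3701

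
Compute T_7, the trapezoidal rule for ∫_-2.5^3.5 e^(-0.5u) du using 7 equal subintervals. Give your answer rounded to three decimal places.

Δu = (3.5 − (-2.5))/7 = 6/7.
f(-2.5) ≈ 3.490, f(-23/14) ≈ 2.274, f(-11/14) ≈ 1.481, f(1/14) ≈ 0.965, f(13/14) ≈ 0.629, f(25/14) ≈ 0.409, f(37/14) ≈ 0.267, f(3.5) ≈ 0.174.
T_7 = (Δu/2)·[f(u_0) + 2f(u_1) + ... + 2f(u_{6}) + f(u_7)].
Sum ≈ 6.734.

6.734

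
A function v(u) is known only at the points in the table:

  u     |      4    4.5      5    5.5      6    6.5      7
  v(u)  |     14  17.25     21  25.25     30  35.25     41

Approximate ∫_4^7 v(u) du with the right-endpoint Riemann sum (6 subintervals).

Δu = 0.5.
Sum = 0.5·[17.25 + 21 + 25.25 + 30 + 35.25 + 41] = 84.875.

84.875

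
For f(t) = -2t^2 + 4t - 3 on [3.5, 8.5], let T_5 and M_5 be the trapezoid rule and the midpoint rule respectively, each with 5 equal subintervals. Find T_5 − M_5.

-2.5

T_5 = -277.5.
M_5 = -275.
T_5 − M_5 = -2.5.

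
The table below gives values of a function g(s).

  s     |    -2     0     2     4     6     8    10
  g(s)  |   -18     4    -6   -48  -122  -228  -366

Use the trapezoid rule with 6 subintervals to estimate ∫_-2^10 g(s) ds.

Δs = 2.
T_6 = (2/2)·[(-18) + 2·4 + 2·(-6) + 2·(-48) + 2·(-122) + 2·(-228) + (-366)] = -1184.

-1184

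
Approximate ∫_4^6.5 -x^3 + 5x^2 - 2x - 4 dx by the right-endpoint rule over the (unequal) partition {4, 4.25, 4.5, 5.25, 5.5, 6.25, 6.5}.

-93.12109375

Subinterval widths: 0.25, 0.25, 0.75, 0.25, 0.75, 0.25.
Right endpoints: 4.25, 4.5, 5.25, 5.5, 6.25, 6.5.
f(4.25) = 1.046875, f(4.5) = -2.875, f(5.25) = -21.390625, f(5.5) = -30.125, f(6.25) = -65.328125, f(6.5) = -80.375.
Sum = Σ Δx_i · f(x_i).
Sum = -93.12109375.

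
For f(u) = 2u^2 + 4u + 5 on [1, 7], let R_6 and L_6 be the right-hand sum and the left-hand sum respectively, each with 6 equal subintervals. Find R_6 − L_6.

120

R_6 = 416.
L_6 = 296.
R_6 − L_6 = 120.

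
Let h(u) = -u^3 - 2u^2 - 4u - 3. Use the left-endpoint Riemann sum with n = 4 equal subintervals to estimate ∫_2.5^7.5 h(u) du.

Δu = (7.5 − 2.5)/4 = 1.25.
Left endpoints: 2.5, 3.75, 5, 6.25.
h(2.5) = -41.125, h(3.75) = -98.859375, h(5) = -198, h(6.25) = -350.265625.
Sum = Δu · [h(2.5) + h(3.75) + h(5) + h(6.25)].
Sum = -860.3125.

-860.3125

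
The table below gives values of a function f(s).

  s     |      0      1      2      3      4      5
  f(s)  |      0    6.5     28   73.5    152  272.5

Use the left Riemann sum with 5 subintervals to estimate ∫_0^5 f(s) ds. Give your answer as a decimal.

Δs = 1.
Sum = 1·[0 + 6.5 + 28 + 73.5 + 152] = 260.

260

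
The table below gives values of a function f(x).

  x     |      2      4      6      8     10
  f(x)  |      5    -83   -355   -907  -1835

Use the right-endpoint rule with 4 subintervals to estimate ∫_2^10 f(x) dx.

Δx = 2.
Sum = 2·[(-83) + (-355) + (-907) + (-1835)] = -6360.

-6360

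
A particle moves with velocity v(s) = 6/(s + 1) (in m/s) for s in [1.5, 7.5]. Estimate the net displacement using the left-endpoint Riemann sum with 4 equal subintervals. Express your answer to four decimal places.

Δs = (7.5 − 1.5)/4 = 1.5.
Left endpoints: 1.5, 3, 4.5, 6.
v(1.5) = 2.4, v(3) = 1.5, v(4.5) = 12/11, v(6) = 6/7.
Sum = Δs · [v(1.5) + v(3) + v(4.5) + v(6)].
Sum ≈ 8.7721.

8.7721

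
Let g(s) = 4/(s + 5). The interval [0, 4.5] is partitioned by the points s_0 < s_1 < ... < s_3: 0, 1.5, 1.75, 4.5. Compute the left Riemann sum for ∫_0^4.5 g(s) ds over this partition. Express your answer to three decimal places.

2.983

Subinterval widths: 1.5, 0.25, 2.75.
Left endpoints: 0, 1.5, 1.75.
g(0) = 0.8, g(1.5) = 8/13, g(1.75) = 16/27.
Sum = Σ Δs_i · g(s_i).
Sum ≈ 2.983.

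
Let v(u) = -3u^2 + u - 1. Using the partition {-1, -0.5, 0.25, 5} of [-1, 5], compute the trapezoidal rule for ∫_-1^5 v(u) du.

-173.859375

Subinterval widths: 0.5, 0.75, 4.75.
v(-1) = -5, v(-0.5) = -2.25, v(0.25) = -0.9375, v(5) = -71.
On each subinterval the trapezoid contributes (Δu_i/2)·[v(u_{i-1}) + v(u_i)].
Sum = -173.859375.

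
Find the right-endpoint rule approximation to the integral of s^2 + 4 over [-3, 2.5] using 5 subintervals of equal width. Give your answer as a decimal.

Δs = (2.5 − (-3))/5 = 1.1.
Right endpoints: -1.9, -0.8, 0.3, 1.4, 2.5.
f(-1.9) = 7.61, f(-0.8) = 4.64, f(0.3) = 4.09, f(1.4) = 5.96, f(2.5) = 10.25.
Sum = Δs · [f(-1.9) + f(-0.8) + f(0.3) + f(1.4) + f(2.5)].
Sum = 35.805.

35.805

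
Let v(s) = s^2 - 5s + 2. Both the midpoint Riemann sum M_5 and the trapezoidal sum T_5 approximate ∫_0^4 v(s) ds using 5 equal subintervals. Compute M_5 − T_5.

M_5 = -10.88.
T_5 = -10.24.
M_5 − T_5 = -0.64.

-0.64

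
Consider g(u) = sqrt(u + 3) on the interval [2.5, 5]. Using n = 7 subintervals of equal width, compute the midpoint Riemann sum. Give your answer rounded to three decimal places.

6.486

Δu = (5 − 2.5)/7 = 5/14.
Midpoints: 75/28, 85/28, 95/28, 3.75, 115/28, 125/28, 135/28.
g(75/28) ≈ 2.383, g(85/28) ≈ 2.457, g(95/28) ≈ 2.528, g(3.75) ≈ 2.598, g(115/28) ≈ 2.666, g(125/28) ≈ 2.732, g(135/28) ≈ 2.797.
Sum = Δu · [g(75/28) + g(85/28) + g(95/28) + ...].
Sum ≈ 6.486.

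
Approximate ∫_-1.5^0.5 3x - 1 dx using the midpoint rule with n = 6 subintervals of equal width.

-5

Δx = (0.5 − (-1.5))/6 = 1/3.
Midpoints: -4/3, -1, -2/3, -1/3, 0, 1/3.
f(-4/3) = -5, f(-1) = -4, f(-2/3) = -3, f(-1/3) = -2, f(0) = -1, f(1/3) = 0.
Sum = Δx · [f(-4/3) + f(-1) + f(-2/3) + ...].
Sum = -5.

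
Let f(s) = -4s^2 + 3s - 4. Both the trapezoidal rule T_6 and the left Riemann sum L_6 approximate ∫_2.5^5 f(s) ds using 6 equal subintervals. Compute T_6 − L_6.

-14.0625

T_6 ≈ -127.9976852.
L_6 ≈ -113.9351852.
T_6 − L_6 = -14.0625.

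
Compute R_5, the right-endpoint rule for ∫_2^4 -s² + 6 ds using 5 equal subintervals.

Δs = (4 − 2)/5 = 0.4.
Right endpoints: 2.4, 2.8, 3.2, 3.6, 4.
f(2.4) = 0.24, f(2.8) = -1.84, f(3.2) = -4.24, f(3.6) = -6.96, f(4) = -10.
Sum = Δs · [f(2.4) + f(2.8) + f(3.2) + f(3.6) + f(4)].
Sum = -9.12.

-9.12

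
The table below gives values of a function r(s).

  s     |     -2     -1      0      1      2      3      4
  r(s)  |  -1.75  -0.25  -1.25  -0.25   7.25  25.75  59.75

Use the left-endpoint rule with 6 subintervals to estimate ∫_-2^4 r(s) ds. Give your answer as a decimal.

Δs = 1.
Sum = 1·[(-1.75) + (-0.25) + (-1.25) + (-0.25) + 7.25 + 25.75] = 29.5.

29.5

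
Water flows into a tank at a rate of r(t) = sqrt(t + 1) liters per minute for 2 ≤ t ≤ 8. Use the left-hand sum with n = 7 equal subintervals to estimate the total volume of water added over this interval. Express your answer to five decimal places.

Δt = (8 − 2)/7 = 6/7.
Left endpoints: 2, 20/7, 26/7, 32/7, 38/7, 44/7, 50/7.
r(2) ≈ 1.73205, r(20/7) ≈ 1.96396, r(26/7) ≈ 2.17124, r(32/7) ≈ 2.36039, r(38/7) ≈ 2.53546, r(44/7) ≈ 2.69921, r(50/7) ≈ 2.85357.
Sum = Δt · [r(2) + r(20/7) + r(26/7) + ...].
Sum ≈ 13.98504.

13.98504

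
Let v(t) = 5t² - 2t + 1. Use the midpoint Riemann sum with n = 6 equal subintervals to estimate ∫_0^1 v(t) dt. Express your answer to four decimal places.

1.6551

Δt = (1 − 0)/6 = 1/6.
Midpoints: 1/12, 0.25, 5/12, 7/12, 0.75, 11/12.
v(1/12) = 125/144, v(0.25) = 0.8125, v(5/12) = 149/144, v(7/12) = 221/144, v(0.75) = 2.3125, v(11/12) = 485/144.
Sum = Δt · [v(1/12) + v(0.25) + v(5/12) + ...].
Sum ≈ 1.6551.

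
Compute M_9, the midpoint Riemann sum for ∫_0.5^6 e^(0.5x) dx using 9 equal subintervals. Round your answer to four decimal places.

37.4571

Δx = (6 − 0.5)/9 = 11/18.
Midpoints: 29/36, 17/12, 73/36, 95/36, 3.25, 139/36, 161/36, 61/12, 205/36.
f(29/36) ≈ 1.4960, f(17/12) ≈ 2.0306, f(73/36) ≈ 2.7563, f(95/36) ≈ 3.7413, f(3.25) ≈ 5.0784, f(139/36) ≈ 6.8933, f(161/36) ≈ 9.3569, f(61/12) ≈ 12.7008, f(205/36) ≈ 17.2398.
Sum = Δx · [f(29/36) + f(17/12) + f(73/36) + ...].
Sum ≈ 37.4571.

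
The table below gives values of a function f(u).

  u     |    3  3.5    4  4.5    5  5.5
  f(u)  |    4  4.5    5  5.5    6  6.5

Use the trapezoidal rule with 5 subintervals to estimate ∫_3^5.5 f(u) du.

13.125

Δu = 0.5.
T_5 = (0.5/2)·[4 + 2·4.5 + 2·5 + 2·5.5 + 2·6 + 6.5] = 13.125.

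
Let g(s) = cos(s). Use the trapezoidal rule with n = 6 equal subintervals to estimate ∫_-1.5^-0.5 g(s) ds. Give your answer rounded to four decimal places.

0.5169

Δs = (-0.5 − (-1.5))/6 = 1/6.
g(-1.5) ≈ 0.0707, g(-4/3) ≈ 0.2352, g(-7/6) ≈ 0.3932, g(-1) ≈ 0.5403, g(-5/6) ≈ 0.6724, g(-2/3) ≈ 0.7859, g(-0.5) ≈ 0.8776.
T_6 = (Δs/2)·[g(s_0) + 2g(s_1) + ... + 2g(s_{5}) + g(s_6)].
Sum ≈ 0.5169.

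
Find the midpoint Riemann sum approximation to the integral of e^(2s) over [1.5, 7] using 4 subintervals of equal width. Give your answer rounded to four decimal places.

Δs = (7 − 1.5)/4 = 1.375.
Midpoints: 2.1875, 3.5625, 4.9375, 6.3125.
f(2.1875) ≈ 79.4398, f(3.5625) ≈ 1242.6482, f(4.9375) ≈ 19438.2878, f(6.3125) ≈ 304065.9811.
Sum = Δs · [f(2.1875) + f(3.5625) + f(4.9375) + f(6.3125)].
Sum ≈ 446636.2408.

446636.2408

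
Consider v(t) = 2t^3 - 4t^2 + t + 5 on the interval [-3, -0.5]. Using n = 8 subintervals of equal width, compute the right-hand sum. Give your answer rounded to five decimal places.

Δt = (-0.5 − (-3))/8 = 0.3125.
Right endpoints: -2.6875, -2.375, -2.0625, -1.75, -1.4375, -1.125, -0.8125, -0.5.
v(-2.6875) = -133939/2048, v(-2.375) = -46.73046875, v(-2.0625) = -64769/2048, v(-1.75) = -19.71875, v(-1.4375) = -21799/2048, v(-1.125) = -4.03515625, v(-0.8125) = 971/2048, v(-0.5) = 3.25.
Sum = Δt · [v(-2.6875) + v(-2.375) + v(-2.0625) + ...].
Sum ≈ -54.50928.

-54.50928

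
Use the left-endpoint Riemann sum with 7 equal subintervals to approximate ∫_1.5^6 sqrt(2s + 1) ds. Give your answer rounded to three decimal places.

Δs = (6 − 1.5)/7 = 9/14.
Left endpoints: 1.5, 15/7, 39/14, 24/7, 57/14, 33/7, 75/14.
f(1.5) ≈ 2.000, f(15/7) ≈ 2.299, f(39/14) ≈ 2.563, f(24/7) ≈ 2.803, f(57/14) ≈ 3.024, f(33/7) ≈ 3.229, f(75/14) ≈ 3.423.
Sum = Δs · [f(1.5) + f(15/7) + f(39/14) + ...].
Sum ≈ 12.434.

12.434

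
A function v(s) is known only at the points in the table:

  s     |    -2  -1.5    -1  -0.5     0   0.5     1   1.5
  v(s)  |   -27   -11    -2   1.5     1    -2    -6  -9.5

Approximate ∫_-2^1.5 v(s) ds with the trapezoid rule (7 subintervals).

Δs = 0.5.
T_7 = (0.5/2)·[(-27) + 2·(-11) + 2·(-2) + 2·1.5 + 2·1 + 2·(-2) + 2·(-6) + (-9.5)] = -18.375.

-18.375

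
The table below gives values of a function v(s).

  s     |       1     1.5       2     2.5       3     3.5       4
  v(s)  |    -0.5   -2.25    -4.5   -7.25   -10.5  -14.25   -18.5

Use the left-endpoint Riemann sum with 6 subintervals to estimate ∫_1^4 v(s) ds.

Δs = 0.5.
Sum = 0.5·[(-0.5) + (-2.25) + (-4.5) + (-7.25) + (-10.5) + (-14.25)] = -19.625.

-19.625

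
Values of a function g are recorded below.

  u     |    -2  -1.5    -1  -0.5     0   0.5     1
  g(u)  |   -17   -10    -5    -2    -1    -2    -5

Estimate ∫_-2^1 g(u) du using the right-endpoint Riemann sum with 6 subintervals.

Δu = 0.5.
Sum = 0.5·[(-10) + (-5) + (-2) + (-1) + (-2) + (-5)] = -12.5.

-12.5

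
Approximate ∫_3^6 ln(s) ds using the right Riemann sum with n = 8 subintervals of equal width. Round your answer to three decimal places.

4.583

Δs = (6 − 3)/8 = 0.375.
Right endpoints: 3.375, 3.75, 4.125, 4.5, 4.875, 5.25, 5.625, 6.
f(3.375) ≈ 1.216, f(3.75) ≈ 1.322, f(4.125) ≈ 1.417, f(4.5) ≈ 1.504, f(4.875) ≈ 1.584, f(5.25) ≈ 1.658, f(5.625) ≈ 1.727, f(6) ≈ 1.792.
Sum = Δs · [f(3.375) + f(3.75) + f(4.125) + ...].
Sum ≈ 4.583.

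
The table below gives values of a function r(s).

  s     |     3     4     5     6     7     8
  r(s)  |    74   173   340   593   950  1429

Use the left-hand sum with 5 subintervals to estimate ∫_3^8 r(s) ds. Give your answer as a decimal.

2130

Δs = 1.
Sum = 1·[74 + 173 + 340 + 593 + 950] = 2130.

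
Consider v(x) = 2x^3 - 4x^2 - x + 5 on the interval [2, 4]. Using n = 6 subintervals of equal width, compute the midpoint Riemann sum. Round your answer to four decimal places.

49.0741

Δx = (4 − 2)/6 = 1/3.
Midpoints: 13/6, 2.5, 17/6, 19/6, 3.5, 23/6.
v(13/6) = 475/108, v(2.5) = 8.75, v(17/6) = 1679/108, v(19/6) = 2725/108, v(3.5) = 38.25, v(23/6) = 5945/108.
Sum = Δx · [v(13/6) + v(2.5) + v(17/6) + ...].
Sum ≈ 49.0741.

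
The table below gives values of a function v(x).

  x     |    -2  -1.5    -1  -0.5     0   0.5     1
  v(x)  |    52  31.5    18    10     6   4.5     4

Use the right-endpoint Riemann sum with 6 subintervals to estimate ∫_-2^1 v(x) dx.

37

Δx = 0.5.
Sum = 0.5·[31.5 + 18 + 10 + 6 + 4.5 + 4] = 37.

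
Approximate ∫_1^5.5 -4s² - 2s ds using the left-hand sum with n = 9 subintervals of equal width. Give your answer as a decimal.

-219

Δs = (5.5 − 1)/9 = 0.5.
Left endpoints: 1, 1.5, 2, 2.5, 3, 3.5, 4, 4.5, 5.
f(1) = -6, f(1.5) = -12, f(2) = -20, f(2.5) = -30, f(3) = -42, f(3.5) = -56, f(4) = -72, f(4.5) = -90, f(5) = -110.
Sum = Δs · [f(1) + f(1.5) + f(2) + ...].
Sum = -219.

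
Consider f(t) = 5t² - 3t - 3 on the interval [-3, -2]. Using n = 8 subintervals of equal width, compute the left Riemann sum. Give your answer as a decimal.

37.9296875

Δt = (-2 − (-3))/8 = 0.125.
Left endpoints: -3, -2.875, -2.75, -2.625, -2.5, -2.375, -2.25, -2.125.
f(-3) = 51, f(-2.875) = 46.953125, f(-2.75) = 43.0625, f(-2.625) = 39.328125, f(-2.5) = 35.75, f(-2.375) = 32.328125, f(-2.25) = 29.0625, f(-2.125) = 25.953125.
Sum = Δt · [f(-3) + f(-2.875) + f(-2.75) + ...].
Sum = 37.9296875.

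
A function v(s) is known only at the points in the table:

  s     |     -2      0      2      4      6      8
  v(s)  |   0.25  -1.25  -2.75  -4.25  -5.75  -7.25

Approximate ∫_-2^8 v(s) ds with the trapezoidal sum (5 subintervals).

Δs = 2.
T_5 = (2/2)·[0.25 + 2·(-1.25) + 2·(-2.75) + 2·(-4.25) + 2·(-5.75) + (-7.25)] = -35.

-35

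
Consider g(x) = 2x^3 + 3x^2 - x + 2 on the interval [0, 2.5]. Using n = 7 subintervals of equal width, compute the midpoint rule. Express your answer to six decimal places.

Δx = (2.5 − 0)/7 = 5/14.
Midpoints: 5/28, 15/28, 25/28, 1.25, 45/28, 55/28, 65/28.
g(5/28) = 21167/10976, g(15/28) = 28897/10976, g(25/28) = 54027/10976, g(1.25) = 9.34375, g(45/28) = 180487/10976, g(55/28) = 293817/10976, g(65/28) = 448547/10976.
Sum = Δx · [g(5/28) + g(15/28) + g(25/28) + ...].
Sum ≈ 36.752232.

36.752232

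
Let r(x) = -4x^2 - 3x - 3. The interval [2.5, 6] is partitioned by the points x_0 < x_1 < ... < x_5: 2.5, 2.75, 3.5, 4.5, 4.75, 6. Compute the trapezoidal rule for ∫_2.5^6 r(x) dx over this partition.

Subinterval widths: 0.25, 0.75, 1, 0.25, 1.25.
r(2.5) = -35.5, r(2.75) = -41.5, r(3.5) = -62.5, r(4.5) = -97.5, r(4.75) = -107.5, r(6) = -165.
On each subinterval the trapezoid contributes (Δx_i/2)·[r(x_{i-1}) + r(x_i)].
Sum = -324.5625.

-324.5625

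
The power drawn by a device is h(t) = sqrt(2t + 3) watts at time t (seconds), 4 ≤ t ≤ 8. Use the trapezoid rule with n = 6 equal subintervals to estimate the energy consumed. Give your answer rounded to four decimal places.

Δt = (8 − 4)/6 = 2/3.
h(4) ≈ 3.3166, h(14/3) ≈ 3.5119, h(16/3) ≈ 3.6968, h(6) ≈ 3.8730, h(20/3) ≈ 4.0415, h(22/3) ≈ 4.2032, h(8) ≈ 4.3589.
T_6 = (Δt/2)·[h(t_0) + 2h(t_1) + ... + 2h(t_{5}) + h(t_6)].
Sum ≈ 15.4427.

15.4427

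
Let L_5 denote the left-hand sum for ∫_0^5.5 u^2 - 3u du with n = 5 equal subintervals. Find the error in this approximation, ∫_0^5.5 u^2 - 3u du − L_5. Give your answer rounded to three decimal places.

6.453

Exact integral: ∫_0^5.5 f(u) du ≈ 10.08333.
L_5 = 3.63.
Error ≈ 10.08333 − 3.63 ≈ 6.453.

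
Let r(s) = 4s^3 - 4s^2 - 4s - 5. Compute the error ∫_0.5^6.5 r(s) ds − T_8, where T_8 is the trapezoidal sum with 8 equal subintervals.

Exact integral: ∫_0.5^6.5 r(s) ds = 1305.
T_8 = 1326.375.
Error = 1305 − 1326.375 = -21.375.

-21.375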